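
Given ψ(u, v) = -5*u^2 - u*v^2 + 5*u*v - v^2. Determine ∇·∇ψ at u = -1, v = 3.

∂²ψ/∂u² = -10
∂²ψ/∂v² = -2*(u + 1)
∇²ψ = -2*u - 12
At (-1, 3): -10.

-10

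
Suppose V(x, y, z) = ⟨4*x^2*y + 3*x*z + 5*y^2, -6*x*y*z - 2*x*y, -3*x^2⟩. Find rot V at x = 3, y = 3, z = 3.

(∇×V)₁ = ∂V₃/∂y − ∂V₂/∂z = 6*x*y
(∇×V)₂ = ∂V₁/∂z − ∂V₃/∂x = 9*x
(∇×V)₃ = ∂V₂/∂x − ∂V₁/∂y = -4*x^2 - 6*y*z - 12*y
∇×V = (6*x*y, 9*x, -4*x^2 - 6*y*z - 12*y)
At (3, 3, 3): (54, 27, -126).

(54, 27, -126)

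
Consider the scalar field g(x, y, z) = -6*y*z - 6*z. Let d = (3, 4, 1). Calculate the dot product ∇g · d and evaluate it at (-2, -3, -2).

60

∂g/∂x = 0
∂g/∂y = -6*z
∂g/∂z = -6*y - 6
∇g at (-2, -3, -2) = (0, 12, 12)
∇g · d = (0)(3) + (12)(4) + (12)(1) = 60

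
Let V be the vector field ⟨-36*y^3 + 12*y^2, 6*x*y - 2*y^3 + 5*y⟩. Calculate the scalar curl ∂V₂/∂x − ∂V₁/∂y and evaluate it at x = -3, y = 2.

∂V₂/∂x = 6*y
∂V₁/∂y = -108*y^2 + 24*y
Scalar curl = 108*y^2 - 18*y
At (-3, 2): 396.

396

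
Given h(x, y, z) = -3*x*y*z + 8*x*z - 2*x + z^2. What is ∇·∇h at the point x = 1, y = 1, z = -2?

∂²h/∂x² = 0
∂²h/∂y² = 0
∂²h/∂z² = 2
∇²h = 2
At (1, 1, -2): 2.

2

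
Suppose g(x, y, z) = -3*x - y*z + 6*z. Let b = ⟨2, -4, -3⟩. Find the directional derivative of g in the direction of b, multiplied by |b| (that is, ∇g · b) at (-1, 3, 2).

∂g/∂x = -3
∂g/∂y = -z
∂g/∂z = -y + 6
∇g at (-1, 3, 2) = (-3, -2, 3)
∇g · b = (-3)(2) + (-2)(-4) + (3)(-3) = -7

-7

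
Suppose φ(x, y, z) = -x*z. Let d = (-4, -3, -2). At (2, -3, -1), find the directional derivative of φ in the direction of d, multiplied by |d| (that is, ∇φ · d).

0

∂φ/∂x = -z
∂φ/∂y = 0
∂φ/∂z = -x
∇φ at (2, -3, -1) = (1, 0, -2)
∇φ · d = (1)(-4) + (0)(-3) + (-2)(-2) = 0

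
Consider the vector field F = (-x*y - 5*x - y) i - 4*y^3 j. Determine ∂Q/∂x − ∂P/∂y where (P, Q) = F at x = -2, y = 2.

∂F₂/∂x = 0
∂F₁/∂y = -x - 1
Scalar curl = x + 1
At (-2, 2): -1.

-1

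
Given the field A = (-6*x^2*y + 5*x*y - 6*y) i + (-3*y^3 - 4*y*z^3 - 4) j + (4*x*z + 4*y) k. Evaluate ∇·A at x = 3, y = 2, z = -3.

22

∂A₁/∂x = -12*x*y + 5*y
∂A₂/∂y = -9*y^2 - 4*z^3
∂A₃/∂z = 4*x
∇·A = -12*x*y + 4*x - 9*y^2 + 5*y - 4*z^3
At (3, 2, -3): 22.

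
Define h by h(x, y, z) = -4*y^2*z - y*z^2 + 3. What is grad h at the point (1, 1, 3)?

∂h/∂x = 0
∂h/∂y = -8*y*z - z^2
∂h/∂z = -4*y^2 - 2*y*z
∇h = (0, -8*y*z - z^2, -4*y^2 - 2*y*z)
At (1, 1, 3): (0, -33, -10).

(0, -33, -10)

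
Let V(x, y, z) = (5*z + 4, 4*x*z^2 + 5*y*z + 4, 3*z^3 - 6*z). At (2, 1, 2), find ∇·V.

40

∂V₁/∂x = 0
∂V₂/∂y = 5*z
∂V₃/∂z = 9*z^2 - 6
∇·V = 9*z^2 + 5*z - 6
At (2, 1, 2): 40.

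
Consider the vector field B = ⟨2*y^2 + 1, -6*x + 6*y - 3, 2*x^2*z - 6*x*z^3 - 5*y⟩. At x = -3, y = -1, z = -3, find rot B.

(∇×B)₁ = ∂B₃/∂y − ∂B₂/∂z = -5
(∇×B)₂ = ∂B₁/∂z − ∂B₃/∂x = -4*x*z + 6*z^3
(∇×B)₃ = ∂B₂/∂x − ∂B₁/∂y = -4*y - 6
∇×B = (-5, -4*x*z + 6*z^3, -4*y - 6)
At (-3, -1, -3): (-5, -198, -2).

(-5, -198, -2)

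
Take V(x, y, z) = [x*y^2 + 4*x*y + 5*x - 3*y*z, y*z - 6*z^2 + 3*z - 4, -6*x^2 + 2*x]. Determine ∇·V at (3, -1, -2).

0

∂V₁/∂x = y^2 + 4*y + 5
∂V₂/∂y = z
∂V₃/∂z = 0
∇·V = y^2 + 4*y + z + 5
At (3, -1, -2): 0.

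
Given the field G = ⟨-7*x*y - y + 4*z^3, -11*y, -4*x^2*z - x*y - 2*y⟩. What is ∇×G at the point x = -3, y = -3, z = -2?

(1, 93, -20)

(∇×G)₁ = ∂G₃/∂y − ∂G₂/∂z = -x - 2
(∇×G)₂ = ∂G₁/∂z − ∂G₃/∂x = 8*x*z + y + 12*z^2
(∇×G)₃ = ∂G₂/∂x − ∂G₁/∂y = 7*x + 1
∇×G = (-x - 2, 8*x*z + y + 12*z^2, 7*x + 1)
At (-3, -3, -2): (1, 93, -20).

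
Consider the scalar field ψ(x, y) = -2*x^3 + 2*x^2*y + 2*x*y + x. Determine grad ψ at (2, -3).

∂ψ/∂x = -6*x^2 + 4*x*y + 2*y + 1
∂ψ/∂y = 2*x^2 + 2*x
∇ψ = (-6*x^2 + 4*x*y + 2*y + 1, 2*x^2 + 2*x)
At (2, -3): (-53, 12).

(-53, 12)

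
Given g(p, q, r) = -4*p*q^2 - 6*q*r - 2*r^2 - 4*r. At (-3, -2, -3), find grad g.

(-16, -30, 20)

∂g/∂p = -4*q^2
∂g/∂q = -8*p*q - 6*r
∂g/∂r = -6*q - 4*r - 4
∇g = (-4*q^2, -8*p*q - 6*r, -6*q - 4*r - 4)
At (-3, -2, -3): (-16, -30, 20).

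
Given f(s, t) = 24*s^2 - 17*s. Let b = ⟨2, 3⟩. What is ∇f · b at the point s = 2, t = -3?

∂f/∂s = 48*s - 17
∂f/∂t = 0
∇f at (2, -3) = (79, 0)
∇f · b = (79)(2) + (0)(3) = 158

158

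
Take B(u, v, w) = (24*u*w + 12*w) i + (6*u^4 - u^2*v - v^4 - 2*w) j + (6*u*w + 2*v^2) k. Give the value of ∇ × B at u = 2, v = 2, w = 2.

(∇×B)₁ = ∂B₃/∂v − ∂B₂/∂w = 4*v + 2
(∇×B)₂ = ∂B₁/∂w − ∂B₃/∂u = 24*u - 6*w + 12
(∇×B)₃ = ∂B₂/∂u − ∂B₁/∂v = 24*u^3 - 2*u*v
∇×B = (4*v + 2, 24*u - 6*w + 12, 24*u^3 - 2*u*v)
At (2, 2, 2): (10, 48, 184).

(10, 48, 184)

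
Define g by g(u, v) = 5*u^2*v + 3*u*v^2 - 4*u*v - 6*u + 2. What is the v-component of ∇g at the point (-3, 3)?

3

(∇g)_2 = ∂g/∂v = 5*u^2 + 6*u*v - 4*u
At (-3, 3): 3.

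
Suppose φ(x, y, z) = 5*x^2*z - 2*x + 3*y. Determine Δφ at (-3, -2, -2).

-20

∂²φ/∂x² = 10*z
∂²φ/∂y² = 0
∂²φ/∂z² = 0
∇²φ = 10*z
At (-3, -2, -2): -20.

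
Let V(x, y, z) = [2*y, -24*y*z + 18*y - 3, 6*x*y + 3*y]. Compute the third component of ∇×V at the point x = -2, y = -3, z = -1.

(∇×V)_3 = ∂V₂/∂x − ∂V₁/∂y
= 0 − (2)
= -2
At (-2, -3, -1): -2.

-2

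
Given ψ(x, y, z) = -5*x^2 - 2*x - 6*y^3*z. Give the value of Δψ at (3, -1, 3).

∂²ψ/∂x² = -10
∂²ψ/∂y² = -36*y*z
∂²ψ/∂z² = 0
∇²ψ = -36*y*z - 10
At (3, -1, 3): 98.

98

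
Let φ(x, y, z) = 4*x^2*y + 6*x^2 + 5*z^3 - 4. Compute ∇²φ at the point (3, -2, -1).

∂²φ/∂x² = 4*(2*y + 3)
∂²φ/∂y² = 0
∂²φ/∂z² = 30*z
∇²φ = 8*y + 30*z + 12
At (3, -2, -1): -34.

-34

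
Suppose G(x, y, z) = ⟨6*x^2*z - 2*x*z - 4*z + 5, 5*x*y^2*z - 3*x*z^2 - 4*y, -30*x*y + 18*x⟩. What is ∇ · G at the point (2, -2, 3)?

-58

∂G₁/∂x = 12*x*z - 2*z
∂G₂/∂y = 10*x*y*z - 4
∂G₃/∂z = 0
∇·G = 10*x*y*z + 12*x*z - 2*z - 4
At (2, -2, 3): -58.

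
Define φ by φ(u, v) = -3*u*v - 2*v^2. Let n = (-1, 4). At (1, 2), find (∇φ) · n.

∂φ/∂u = -3*v
∂φ/∂v = -3*u - 4*v
∇φ at (1, 2) = (-6, -11)
∇φ · n = (-6)(-1) + (-11)(4) = -38

-38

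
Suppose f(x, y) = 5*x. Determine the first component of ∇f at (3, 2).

5

(∇f)_1 = ∂f/∂x = 5
At (3, 2): 5.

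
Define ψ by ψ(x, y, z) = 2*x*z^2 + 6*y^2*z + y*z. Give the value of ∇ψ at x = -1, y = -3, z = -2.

∂ψ/∂x = 2*z^2
∂ψ/∂y = 12*y*z + z
∂ψ/∂z = 4*x*z + 6*y^2 + y
∇ψ = (2*z^2, 12*y*z + z, 4*x*z + 6*y^2 + y)
At (-1, -3, -2): (8, 70, 59).

(8, 70, 59)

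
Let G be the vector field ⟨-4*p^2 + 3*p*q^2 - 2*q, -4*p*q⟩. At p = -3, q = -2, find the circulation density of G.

∂G₂/∂p = -4*q
∂G₁/∂q = 6*p*q - 2
Scalar curl = -6*p*q - 4*q + 2
At (-3, -2): -26.

-26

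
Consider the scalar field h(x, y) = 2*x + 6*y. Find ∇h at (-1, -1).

∂h/∂x = 2
∂h/∂y = 6
∇h = (2, 6)
At (-1, -1): (2, 6).

(2, 6)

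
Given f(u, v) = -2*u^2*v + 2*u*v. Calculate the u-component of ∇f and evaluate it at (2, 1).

(∇f)_1 = ∂f/∂u = -4*u*v + 2*v
At (2, 1): -6.

-6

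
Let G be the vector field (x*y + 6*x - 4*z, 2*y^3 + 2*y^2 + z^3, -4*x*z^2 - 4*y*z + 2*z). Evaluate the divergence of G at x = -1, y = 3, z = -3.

41

∂G₁/∂x = y + 6
∂G₂/∂y = 6*y^2 + 4*y
∂G₃/∂z = -8*x*z - 4*y + 2
∇·G = -8*x*z + 6*y^2 + y + 8
At (-1, 3, -3): 41.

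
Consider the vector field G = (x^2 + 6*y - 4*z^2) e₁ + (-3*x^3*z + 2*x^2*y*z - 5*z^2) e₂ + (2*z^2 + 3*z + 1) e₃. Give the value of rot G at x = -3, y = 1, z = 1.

(-89, -8, -99)

(∇×G)₁ = ∂G₃/∂y − ∂G₂/∂z = 3*x^3 - 2*x^2*y + 10*z
(∇×G)₂ = ∂G₁/∂z − ∂G₃/∂x = -8*z
(∇×G)₃ = ∂G₂/∂x − ∂G₁/∂y = -9*x^2*z + 4*x*y*z - 6
∇×G = (3*x^3 - 2*x^2*y + 10*z, -8*z, -9*x^2*z + 4*x*y*z - 6)
At (-3, 1, 1): (-89, -8, -99).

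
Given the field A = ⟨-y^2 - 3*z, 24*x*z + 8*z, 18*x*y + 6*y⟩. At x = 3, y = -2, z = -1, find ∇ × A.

(∇×A)₁ = ∂A₃/∂y − ∂A₂/∂z = -6*x - 2
(∇×A)₂ = ∂A₁/∂z − ∂A₃/∂x = -18*y - 3
(∇×A)₃ = ∂A₂/∂x − ∂A₁/∂y = 2*y + 24*z
∇×A = (-6*x - 2, -18*y - 3, 2*y + 24*z)
At (3, -2, -1): (-20, 33, -28).

(-20, 33, -28)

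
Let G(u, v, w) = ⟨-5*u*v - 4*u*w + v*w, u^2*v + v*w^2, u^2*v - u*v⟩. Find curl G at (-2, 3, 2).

(-6, 26, -24)

(∇×G)₁ = ∂G₃/∂v − ∂G₂/∂w = u^2 - u - 2*v*w
(∇×G)₂ = ∂G₁/∂w − ∂G₃/∂u = -2*u*v - 4*u + 2*v
(∇×G)₃ = ∂G₂/∂u − ∂G₁/∂v = 2*u*v + 5*u - w
∇×G = (u^2 - u - 2*v*w, -2*u*v - 4*u + 2*v, 2*u*v + 5*u - w)
At (-2, 3, 2): (-6, 26, -24).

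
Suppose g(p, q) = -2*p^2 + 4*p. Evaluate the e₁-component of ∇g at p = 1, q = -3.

0

(∇g)_1 = ∂g/∂p = -4*p + 4
At (1, -3): 0.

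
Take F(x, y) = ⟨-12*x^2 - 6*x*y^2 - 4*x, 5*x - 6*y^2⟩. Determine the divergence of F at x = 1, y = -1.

-22

∂F₁/∂x = -24*x - 6*y^2 - 4
∂F₂/∂y = -12*y
∇·F = -24*x - 6*y^2 - 12*y - 4
At (1, -1): -22.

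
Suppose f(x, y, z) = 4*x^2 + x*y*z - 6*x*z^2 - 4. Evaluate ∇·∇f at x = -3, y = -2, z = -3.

∂²f/∂x² = 8
∂²f/∂y² = 0
∂²f/∂z² = -12*x
∇²f = -12*x + 8
At (-3, -2, -3): 44.

44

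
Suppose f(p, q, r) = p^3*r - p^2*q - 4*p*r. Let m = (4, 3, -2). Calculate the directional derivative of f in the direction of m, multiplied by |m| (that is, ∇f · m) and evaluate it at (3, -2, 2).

175

∂f/∂p = 3*p^2*r - 2*p*q - 4*r
∂f/∂q = -p^2
∂f/∂r = p^3 - 4*p
∇f at (3, -2, 2) = (58, -9, 15)
∇f · m = (58)(4) + (-9)(3) + (15)(-2) = 175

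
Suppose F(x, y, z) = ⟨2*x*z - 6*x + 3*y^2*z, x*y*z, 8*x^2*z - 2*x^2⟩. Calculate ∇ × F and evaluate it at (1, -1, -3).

(1, 57, -15)

(∇×F)₁ = ∂F₃/∂y − ∂F₂/∂z = -x*y
(∇×F)₂ = ∂F₁/∂z − ∂F₃/∂x = -16*x*z + 6*x + 3*y^2
(∇×F)₃ = ∂F₂/∂x − ∂F₁/∂y = -5*y*z
∇×F = (-x*y, -16*x*z + 6*x + 3*y^2, -5*y*z)
At (1, -1, -3): (1, 57, -15).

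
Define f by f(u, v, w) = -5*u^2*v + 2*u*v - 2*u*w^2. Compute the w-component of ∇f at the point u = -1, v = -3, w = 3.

(∇f)_3 = ∂f/∂w = -4*u*w
At (-1, -3, 3): 12.

12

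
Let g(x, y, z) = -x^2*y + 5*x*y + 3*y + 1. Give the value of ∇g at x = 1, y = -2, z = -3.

∂g/∂x = -2*x*y + 5*y
∂g/∂y = -x^2 + 5*x + 3
∂g/∂z = 0
∇g = (-2*x*y + 5*y, -x^2 + 5*x + 3, 0)
At (1, -2, -3): (-6, 7, 0).

(-6, 7, 0)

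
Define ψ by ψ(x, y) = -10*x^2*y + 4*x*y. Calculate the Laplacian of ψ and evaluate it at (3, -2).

40

∂²ψ/∂x² = -20*y
∂²ψ/∂y² = 0
∇²ψ = -20*y
At (3, -2): 40.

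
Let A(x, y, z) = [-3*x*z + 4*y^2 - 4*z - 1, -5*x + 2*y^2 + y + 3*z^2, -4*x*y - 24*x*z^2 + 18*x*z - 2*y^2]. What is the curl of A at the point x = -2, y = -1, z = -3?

(30, 268, 3)

(∇×A)₁ = ∂A₃/∂y − ∂A₂/∂z = -4*x - 4*y - 6*z
(∇×A)₂ = ∂A₁/∂z − ∂A₃/∂x = -3*x + 4*y + 24*z^2 - 18*z - 4
(∇×A)₃ = ∂A₂/∂x − ∂A₁/∂y = -8*y - 5
∇×A = (-4*x - 4*y - 6*z, -3*x + 4*y + 24*z^2 - 18*z - 4, -8*y - 5)
At (-2, -1, -3): (30, 268, 3).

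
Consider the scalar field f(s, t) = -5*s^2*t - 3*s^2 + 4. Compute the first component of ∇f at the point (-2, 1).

32

(∇f)_1 = ∂f/∂s = -10*s*t - 6*s
At (-2, 1): 32.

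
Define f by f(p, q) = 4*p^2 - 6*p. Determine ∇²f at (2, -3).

8

∂²f/∂p² = 8
∂²f/∂q² = 0
∇²f = 8
At (2, -3): 8.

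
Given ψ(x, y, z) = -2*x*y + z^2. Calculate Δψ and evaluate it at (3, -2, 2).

2

∂²ψ/∂x² = 0
∂²ψ/∂y² = 0
∂²ψ/∂z² = 2
∇²ψ = 2
At (3, -2, 2): 2.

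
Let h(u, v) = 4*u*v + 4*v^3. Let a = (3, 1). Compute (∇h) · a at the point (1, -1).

4

∂h/∂u = 4*v
∂h/∂v = 4*u + 12*v^2
∇h at (1, -1) = (-4, 16)
∇h · a = (-4)(3) + (16)(1) = 4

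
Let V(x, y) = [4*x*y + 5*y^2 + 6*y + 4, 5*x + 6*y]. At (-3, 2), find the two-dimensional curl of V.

-9

∂V₂/∂x = 5
∂V₁/∂y = 4*x + 10*y + 6
Scalar curl = -4*x - 10*y - 1
At (-3, 2): -9.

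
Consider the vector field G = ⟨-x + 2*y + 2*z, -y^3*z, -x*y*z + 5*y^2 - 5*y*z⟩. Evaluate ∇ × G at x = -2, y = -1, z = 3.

(∇×G)₁ = ∂G₃/∂y − ∂G₂/∂z = -x*z + y^3 + 10*y - 5*z
(∇×G)₂ = ∂G₁/∂z − ∂G₃/∂x = y*z + 2
(∇×G)₃ = ∂G₂/∂x − ∂G₁/∂y = -2
∇×G = (-x*z + y^3 + 10*y - 5*z, y*z + 2, -2)
At (-2, -1, 3): (-20, -1, -2).

(-20, -1, -2)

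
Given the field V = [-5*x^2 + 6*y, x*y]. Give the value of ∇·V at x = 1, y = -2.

∂V₁/∂x = -10*x
∂V₂/∂y = x
∇·V = -9*x
At (1, -2): -9.

-9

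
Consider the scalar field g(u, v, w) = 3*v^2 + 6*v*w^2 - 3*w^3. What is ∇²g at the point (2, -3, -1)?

-12

∂²g/∂u² = 0
∂²g/∂v² = 6
∂²g/∂w² = 6*(2*v - 3*w)
∇²g = 12*v - 18*w + 6
At (2, -3, -1): -12.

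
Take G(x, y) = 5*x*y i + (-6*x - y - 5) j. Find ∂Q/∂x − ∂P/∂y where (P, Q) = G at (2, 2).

∂G₂/∂x = -6
∂G₁/∂y = 5*x
Scalar curl = -5*x - 6
At (2, 2): -16.

-16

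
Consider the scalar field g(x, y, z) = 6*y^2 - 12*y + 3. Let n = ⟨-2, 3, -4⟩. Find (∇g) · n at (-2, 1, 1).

0

∂g/∂x = 0
∂g/∂y = 12*y - 12
∂g/∂z = 0
∇g at (-2, 1, 1) = (0, 0, 0)
∇g · n = (0)(-2) + (0)(3) + (0)(-4) = 0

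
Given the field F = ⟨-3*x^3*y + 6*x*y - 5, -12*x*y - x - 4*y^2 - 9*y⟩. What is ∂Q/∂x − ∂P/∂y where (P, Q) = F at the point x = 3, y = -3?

∂F₂/∂x = -12*y - 1
∂F₁/∂y = -3*x^3 + 6*x
Scalar curl = 3*x^3 - 6*x - 12*y - 1
At (3, -3): 98.

98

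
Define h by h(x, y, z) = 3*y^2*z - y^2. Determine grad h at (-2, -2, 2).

(0, -20, 12)

∂h/∂x = 0
∂h/∂y = 6*y*z - 2*y
∂h/∂z = 3*y^2
∇h = (0, 6*y*z - 2*y, 3*y^2)
At (-2, -2, 2): (0, -20, 12).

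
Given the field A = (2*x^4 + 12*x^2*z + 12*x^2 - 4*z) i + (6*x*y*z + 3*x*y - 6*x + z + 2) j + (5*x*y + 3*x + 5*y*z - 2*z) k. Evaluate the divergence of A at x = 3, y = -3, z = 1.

370

∂A₁/∂x = 8*x^3 + 24*x*z + 24*x
∂A₂/∂y = 6*x*z + 3*x
∂A₃/∂z = 5*y - 2
∇·A = 8*x^3 + 30*x*z + 27*x + 5*y - 2
At (3, -3, 1): 370.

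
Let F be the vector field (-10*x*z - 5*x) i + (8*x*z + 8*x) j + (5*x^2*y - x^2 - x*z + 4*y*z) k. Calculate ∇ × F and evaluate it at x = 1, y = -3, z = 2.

(∇×F)₁ = ∂F₃/∂y − ∂F₂/∂z = 5*x^2 - 8*x + 4*z
(∇×F)₂ = ∂F₁/∂z − ∂F₃/∂x = -10*x*y - 8*x + z
(∇×F)₃ = ∂F₂/∂x − ∂F₁/∂y = 8*z + 8
∇×F = (5*x^2 - 8*x + 4*z, -10*x*y - 8*x + z, 8*z + 8)
At (1, -3, 2): (5, 24, 24).

(5, 24, 24)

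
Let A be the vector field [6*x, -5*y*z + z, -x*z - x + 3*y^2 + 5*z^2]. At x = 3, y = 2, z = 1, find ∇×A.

(21, 2, 0)

(∇×A)₁ = ∂A₃/∂y − ∂A₂/∂z = 11*y - 1
(∇×A)₂ = ∂A₁/∂z − ∂A₃/∂x = z + 1
(∇×A)₃ = ∂A₂/∂x − ∂A₁/∂y = 0
∇×A = (11*y - 1, z + 1, 0)
At (3, 2, 1): (21, 2, 0).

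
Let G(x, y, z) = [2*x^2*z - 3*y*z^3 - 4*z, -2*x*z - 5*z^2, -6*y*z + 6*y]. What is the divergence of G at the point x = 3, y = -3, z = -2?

∂G₁/∂x = 4*x*z
∂G₂/∂y = 0
∂G₃/∂z = -6*y
∇·G = 4*x*z - 6*y
At (3, -3, -2): -6.

-6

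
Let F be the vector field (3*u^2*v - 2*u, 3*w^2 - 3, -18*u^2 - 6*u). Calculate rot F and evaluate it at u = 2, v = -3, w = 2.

(∇×F)₁ = ∂F₃/∂v − ∂F₂/∂w = -6*w
(∇×F)₂ = ∂F₁/∂w − ∂F₃/∂u = 36*u + 6
(∇×F)₃ = ∂F₂/∂u − ∂F₁/∂v = -3*u^2
∇×F = (-6*w, 36*u + 6, -3*u^2)
At (2, -3, 2): (-12, 78, -12).

(-12, 78, -12)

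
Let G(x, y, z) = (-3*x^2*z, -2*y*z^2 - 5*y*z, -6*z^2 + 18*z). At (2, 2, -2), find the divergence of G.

∂G₁/∂x = -6*x*z
∂G₂/∂y = -2*z^2 - 5*z
∂G₃/∂z = -12*z + 18
∇·G = -6*x*z - 2*z^2 - 17*z + 18
At (2, 2, -2): 68.

68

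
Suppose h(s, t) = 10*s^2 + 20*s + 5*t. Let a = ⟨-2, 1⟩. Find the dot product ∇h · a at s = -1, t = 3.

5

∂h/∂s = 20*s + 20
∂h/∂t = 5
∇h at (-1, 3) = (0, 5)
∇h · a = (0)(-2) + (5)(1) = 5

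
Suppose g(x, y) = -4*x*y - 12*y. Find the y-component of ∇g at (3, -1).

-24

(∇g)_2 = ∂g/∂y = -4*x - 12
At (3, -1): -24.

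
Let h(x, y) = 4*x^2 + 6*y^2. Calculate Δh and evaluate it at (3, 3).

∂²h/∂x² = 8
∂²h/∂y² = 12
∇²h = 20
At (3, 3): 20.

20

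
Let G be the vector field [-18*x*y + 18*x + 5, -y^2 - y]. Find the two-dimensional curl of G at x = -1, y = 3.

∂G₂/∂x = 0
∂G₁/∂y = -18*x
Scalar curl = 18*x
At (-1, 3): -18.

-18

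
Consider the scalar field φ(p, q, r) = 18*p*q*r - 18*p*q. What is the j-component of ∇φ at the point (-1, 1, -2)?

(∇φ)_2 = ∂φ/∂q = 18*p*r - 18*p
At (-1, 1, -2): 54.

54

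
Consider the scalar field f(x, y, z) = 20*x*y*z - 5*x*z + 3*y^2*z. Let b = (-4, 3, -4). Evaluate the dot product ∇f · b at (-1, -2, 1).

-144

∂f/∂x = 20*y*z - 5*z
∂f/∂y = 20*x*z + 6*y*z
∂f/∂z = 20*x*y - 5*x + 3*y^2
∇f at (-1, -2, 1) = (-45, -32, 57)
∇f · b = (-45)(-4) + (-32)(3) + (57)(-4) = -144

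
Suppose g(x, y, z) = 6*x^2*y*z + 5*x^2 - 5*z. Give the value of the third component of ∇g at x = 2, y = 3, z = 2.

67

(∇g)_3 = ∂g/∂z = 6*x^2*y - 5
At (2, 3, 2): 67.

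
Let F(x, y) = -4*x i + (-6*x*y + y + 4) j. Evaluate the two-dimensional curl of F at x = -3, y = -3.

∂F₂/∂x = -6*y
∂F₁/∂y = 0
Scalar curl = -6*y
At (-3, -3): 18.

18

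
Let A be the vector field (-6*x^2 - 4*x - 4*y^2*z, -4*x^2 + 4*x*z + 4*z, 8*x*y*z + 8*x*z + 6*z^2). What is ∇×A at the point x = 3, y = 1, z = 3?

(∇×A)₁ = ∂A₃/∂y − ∂A₂/∂z = 8*x*z - 4*x - 4
(∇×A)₂ = ∂A₁/∂z − ∂A₃/∂x = -4*y^2 - 8*y*z - 8*z
(∇×A)₃ = ∂A₂/∂x − ∂A₁/∂y = -8*x + 8*y*z + 4*z
∇×A = (8*x*z - 4*x - 4, -4*y^2 - 8*y*z - 8*z, -8*x + 8*y*z + 4*z)
At (3, 1, 3): (56, -52, 12).

(56, -52, 12)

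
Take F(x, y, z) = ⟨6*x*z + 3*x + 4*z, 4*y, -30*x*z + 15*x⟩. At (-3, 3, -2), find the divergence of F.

∂F₁/∂x = 6*z + 3
∂F₂/∂y = 4
∂F₃/∂z = -30*x
∇·F = -30*x + 6*z + 7
At (-3, 3, -2): 85.

85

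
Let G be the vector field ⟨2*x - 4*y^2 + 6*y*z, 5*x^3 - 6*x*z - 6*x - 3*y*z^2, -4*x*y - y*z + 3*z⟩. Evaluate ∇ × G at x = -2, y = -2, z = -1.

(∇×G)₁ = ∂G₃/∂y − ∂G₂/∂z = 2*x + 6*y*z - z
(∇×G)₂ = ∂G₁/∂z − ∂G₃/∂x = 10*y
(∇×G)₃ = ∂G₂/∂x − ∂G₁/∂y = 15*x^2 + 8*y - 12*z - 6
∇×G = (2*x + 6*y*z - z, 10*y, 15*x^2 + 8*y - 12*z - 6)
At (-2, -2, -1): (9, -20, 50).

(9, -20, 50)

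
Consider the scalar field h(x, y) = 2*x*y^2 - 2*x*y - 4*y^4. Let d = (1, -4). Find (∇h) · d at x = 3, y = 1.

∂h/∂x = 2*y^2 - 2*y
∂h/∂y = 4*x*y - 2*x - 16*y^3
∇h at (3, 1) = (0, -10)
∇h · d = (0)(1) + (-10)(-4) = 40

40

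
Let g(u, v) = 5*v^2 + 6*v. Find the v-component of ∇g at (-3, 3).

36

(∇g)_2 = ∂g/∂v = 10*v + 6
At (-3, 3): 36.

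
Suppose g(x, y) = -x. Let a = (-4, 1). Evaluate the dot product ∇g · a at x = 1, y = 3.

4

∂g/∂x = -1
∂g/∂y = 0
∇g at (1, 3) = (-1, 0)
∇g · a = (-1)(-4) + (0)(1) = 4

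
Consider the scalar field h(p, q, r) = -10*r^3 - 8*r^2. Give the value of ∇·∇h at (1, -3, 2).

-136

∂²h/∂p² = 0
∂²h/∂q² = 0
∂²h/∂r² = -4*(15*r + 4)
∇²h = -60*r - 16
At (1, -3, 2): -136.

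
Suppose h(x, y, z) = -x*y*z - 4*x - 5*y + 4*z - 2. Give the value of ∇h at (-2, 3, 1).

(-7, -3, 10)

∂h/∂x = -y*z - 4
∂h/∂y = -x*z - 5
∂h/∂z = -x*y + 4
∇h = (-y*z - 4, -x*z - 5, -x*y + 4)
At (-2, 3, 1): (-7, -3, 10).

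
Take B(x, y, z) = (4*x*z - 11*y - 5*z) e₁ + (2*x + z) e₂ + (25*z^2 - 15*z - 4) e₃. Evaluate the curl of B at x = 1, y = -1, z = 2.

(∇×B)₁ = ∂B₃/∂y − ∂B₂/∂z = -1
(∇×B)₂ = ∂B₁/∂z − ∂B₃/∂x = 4*x - 5
(∇×B)₃ = ∂B₂/∂x − ∂B₁/∂y = 13
∇×B = (-1, 4*x - 5, 13)
At (1, -1, 2): (-1, -1, 13).

(-1, -1, 13)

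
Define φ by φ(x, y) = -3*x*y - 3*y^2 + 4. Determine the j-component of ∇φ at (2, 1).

(∇φ)_2 = ∂φ/∂y = -3*x - 6*y
At (2, 1): -12.

-12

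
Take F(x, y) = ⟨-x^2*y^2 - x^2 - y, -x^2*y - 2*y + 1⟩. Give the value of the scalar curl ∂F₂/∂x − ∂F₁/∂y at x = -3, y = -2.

∂F₂/∂x = -2*x*y
∂F₁/∂y = -2*x^2*y - 1
Scalar curl = 2*x^2*y - 2*x*y + 1
At (-3, -2): -47.

-47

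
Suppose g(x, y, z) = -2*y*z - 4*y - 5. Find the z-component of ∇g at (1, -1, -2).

2

(∇g)_3 = ∂g/∂z = -2*y
At (1, -1, -2): 2.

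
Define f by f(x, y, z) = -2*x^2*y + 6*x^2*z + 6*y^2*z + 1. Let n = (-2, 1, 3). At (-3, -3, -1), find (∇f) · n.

∂f/∂x = -4*x*y + 12*x*z
∂f/∂y = -2*x^2 + 12*y*z
∂f/∂z = 6*x^2 + 6*y^2
∇f at (-3, -3, -1) = (0, 18, 108)
∇f · n = (0)(-2) + (18)(1) + (108)(3) = 342

342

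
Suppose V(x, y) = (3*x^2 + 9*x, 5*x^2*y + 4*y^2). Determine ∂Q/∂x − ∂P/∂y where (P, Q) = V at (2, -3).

-60

∂V₂/∂x = 10*x*y
∂V₁/∂y = 0
Scalar curl = 10*x*y
At (2, -3): -60.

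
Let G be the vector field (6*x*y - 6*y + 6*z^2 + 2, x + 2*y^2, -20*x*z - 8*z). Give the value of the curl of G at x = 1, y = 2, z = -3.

(0, -96, 1)

(∇×G)₁ = ∂G₃/∂y − ∂G₂/∂z = 0
(∇×G)₂ = ∂G₁/∂z − ∂G₃/∂x = 32*z
(∇×G)₃ = ∂G₂/∂x − ∂G₁/∂y = -6*x + 7
∇×G = (0, 32*z, -6*x + 7)
At (1, 2, -3): (0, -96, 1).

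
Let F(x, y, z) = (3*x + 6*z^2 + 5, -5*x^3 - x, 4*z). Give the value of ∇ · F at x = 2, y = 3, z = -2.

∂F₁/∂x = 3
∂F₂/∂y = 0
∂F₃/∂z = 4
∇·F = 7
At (2, 3, -2): 7.

7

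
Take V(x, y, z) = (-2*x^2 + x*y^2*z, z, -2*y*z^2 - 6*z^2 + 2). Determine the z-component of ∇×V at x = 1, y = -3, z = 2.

12

(∇×V)_3 = ∂V₂/∂x − ∂V₁/∂y
= 0 − (2*x*y*z)
= -2*x*y*z
At (1, -3, 2): 12.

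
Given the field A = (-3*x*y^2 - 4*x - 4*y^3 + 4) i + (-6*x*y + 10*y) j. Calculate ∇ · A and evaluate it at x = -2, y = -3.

∂A₁/∂x = -3*y^2 - 4
∂A₂/∂y = -6*x + 10
∇·A = -6*x - 3*y^2 + 6
At (-2, -3): -9.

-9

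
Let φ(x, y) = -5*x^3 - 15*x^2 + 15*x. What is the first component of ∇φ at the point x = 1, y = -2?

-30

(∇φ)_1 = ∂φ/∂x = -15*x^2 - 30*x + 15
At (1, -2): -30.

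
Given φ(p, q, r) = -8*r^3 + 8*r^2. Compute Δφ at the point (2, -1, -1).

∂²φ/∂p² = 0
∂²φ/∂q² = 0
∂²φ/∂r² = 16*(-3*r + 1)
∇²φ = -48*r + 16
At (2, -1, -1): 64.

64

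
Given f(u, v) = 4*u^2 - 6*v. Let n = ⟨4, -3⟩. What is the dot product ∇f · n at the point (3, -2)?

∂f/∂u = 8*u
∂f/∂v = -6
∇f at (3, -2) = (24, -6)
∇f · n = (24)(4) + (-6)(-3) = 114

114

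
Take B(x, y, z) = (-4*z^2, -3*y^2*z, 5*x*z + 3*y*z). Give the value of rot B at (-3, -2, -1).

(9, 13, 0)

(∇×B)₁ = ∂B₃/∂y − ∂B₂/∂z = 3*y^2 + 3*z
(∇×B)₂ = ∂B₁/∂z − ∂B₃/∂x = -13*z
(∇×B)₃ = ∂B₂/∂x − ∂B₁/∂y = 0
∇×B = (3*y^2 + 3*z, -13*z, 0)
At (-3, -2, -1): (9, 13, 0).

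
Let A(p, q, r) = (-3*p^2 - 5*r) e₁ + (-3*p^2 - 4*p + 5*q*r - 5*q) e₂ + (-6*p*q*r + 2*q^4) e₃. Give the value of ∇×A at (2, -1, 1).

(∇×A)₁ = ∂A₃/∂q − ∂A₂/∂r = -6*p*r + 8*q^3 - 5*q
(∇×A)₂ = ∂A₁/∂r − ∂A₃/∂p = 6*q*r - 5
(∇×A)₃ = ∂A₂/∂p − ∂A₁/∂q = -6*p - 4
∇×A = (-6*p*r + 8*q^3 - 5*q, 6*q*r - 5, -6*p - 4)
At (2, -1, 1): (-15, -11, -16).

(-15, -11, -16)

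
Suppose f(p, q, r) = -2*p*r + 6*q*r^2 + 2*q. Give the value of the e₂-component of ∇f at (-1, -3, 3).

(∇f)_2 = ∂f/∂q = 6*r^2 + 2
At (-1, -3, 3): 56.

56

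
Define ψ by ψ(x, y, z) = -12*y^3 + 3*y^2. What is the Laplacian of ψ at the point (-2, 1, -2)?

∂²ψ/∂x² = 0
∂²ψ/∂y² = 6*(-12*y + 1)
∂²ψ/∂z² = 0
∇²ψ = -72*y + 6
At (-2, 1, -2): -66.

-66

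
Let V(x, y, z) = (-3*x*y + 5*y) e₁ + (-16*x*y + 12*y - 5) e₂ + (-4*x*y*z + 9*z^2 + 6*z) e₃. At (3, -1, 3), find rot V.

(-36, -12, 20)

(∇×V)₁ = ∂V₃/∂y − ∂V₂/∂z = -4*x*z
(∇×V)₂ = ∂V₁/∂z − ∂V₃/∂x = 4*y*z
(∇×V)₃ = ∂V₂/∂x − ∂V₁/∂y = 3*x - 16*y - 5
∇×V = (-4*x*z, 4*y*z, 3*x - 16*y - 5)
At (3, -1, 3): (-36, -12, 20).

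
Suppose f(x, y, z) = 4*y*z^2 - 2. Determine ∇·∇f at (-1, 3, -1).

∂²f/∂x² = 0
∂²f/∂y² = 0
∂²f/∂z² = 8*y
∇²f = 8*y
At (-1, 3, -1): 24.

24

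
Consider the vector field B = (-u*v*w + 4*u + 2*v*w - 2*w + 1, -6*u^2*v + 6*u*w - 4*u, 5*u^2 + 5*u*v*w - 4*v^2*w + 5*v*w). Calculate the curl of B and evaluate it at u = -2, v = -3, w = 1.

(∇×B)₁ = ∂B₃/∂v − ∂B₂/∂w = 5*u*w - 6*u - 8*v*w + 5*w
(∇×B)₂ = ∂B₁/∂w − ∂B₃/∂u = -u*v - 10*u - 5*v*w + 2*v - 2
(∇×B)₃ = ∂B₂/∂u − ∂B₁/∂v = -12*u*v + u*w + 4*w - 4
∇×B = (5*u*w - 6*u - 8*v*w + 5*w, -u*v - 10*u - 5*v*w + 2*v - 2, -12*u*v + u*w + 4*w - 4)
At (-2, -3, 1): (31, 21, -74).

(31, 21, -74)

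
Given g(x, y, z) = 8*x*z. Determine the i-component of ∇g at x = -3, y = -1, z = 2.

(∇g)_1 = ∂g/∂x = 8*z
At (-3, -1, 2): 16.

16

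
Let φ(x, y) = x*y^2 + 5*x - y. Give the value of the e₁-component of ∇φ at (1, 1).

(∇φ)_1 = ∂φ/∂x = y^2 + 5
At (1, 1): 6.

6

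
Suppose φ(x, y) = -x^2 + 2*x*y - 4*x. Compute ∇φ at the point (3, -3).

∂φ/∂x = -2*x + 2*y - 4
∂φ/∂y = 2*x
∇φ = (-2*x + 2*y - 4, 2*x)
At (3, -3): (-16, 6).

(-16, 6)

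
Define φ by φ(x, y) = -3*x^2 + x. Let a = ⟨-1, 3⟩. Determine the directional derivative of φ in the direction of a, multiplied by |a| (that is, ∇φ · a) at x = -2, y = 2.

-13

∂φ/∂x = -6*x + 1
∂φ/∂y = 0
∇φ at (-2, 2) = (13, 0)
∇φ · a = (13)(-1) + (0)(3) = -13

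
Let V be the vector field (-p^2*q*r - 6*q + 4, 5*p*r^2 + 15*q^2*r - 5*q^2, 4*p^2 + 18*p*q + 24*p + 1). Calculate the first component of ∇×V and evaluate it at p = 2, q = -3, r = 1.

-119

(∇×V)_1 = ∂V₃/∂q − ∂V₂/∂r
= 18*p − (10*p*r + 15*q^2)
= -10*p*r + 18*p - 15*q^2
At (2, -3, 1): -119.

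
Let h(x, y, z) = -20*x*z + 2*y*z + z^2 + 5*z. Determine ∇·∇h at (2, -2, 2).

2

∂²h/∂x² = 0
∂²h/∂y² = 0
∂²h/∂z² = 2
∇²h = 2
At (2, -2, 2): 2.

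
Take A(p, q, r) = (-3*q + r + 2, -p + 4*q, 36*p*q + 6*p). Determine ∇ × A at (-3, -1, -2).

(∇×A)₁ = ∂A₃/∂q − ∂A₂/∂r = 36*p
(∇×A)₂ = ∂A₁/∂r − ∂A₃/∂p = -36*q - 5
(∇×A)₃ = ∂A₂/∂p − ∂A₁/∂q = 2
∇×A = (36*p, -36*q - 5, 2)
At (-3, -1, -2): (-108, 31, 2).

(-108, 31, 2)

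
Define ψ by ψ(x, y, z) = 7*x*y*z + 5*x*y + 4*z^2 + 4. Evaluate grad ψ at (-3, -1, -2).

(9, 27, 5)

∂ψ/∂x = 7*y*z + 5*y
∂ψ/∂y = 7*x*z + 5*x
∂ψ/∂z = 7*x*y + 8*z
∇ψ = (7*y*z + 5*y, 7*x*z + 5*x, 7*x*y + 8*z)
At (-3, -1, -2): (9, 27, 5).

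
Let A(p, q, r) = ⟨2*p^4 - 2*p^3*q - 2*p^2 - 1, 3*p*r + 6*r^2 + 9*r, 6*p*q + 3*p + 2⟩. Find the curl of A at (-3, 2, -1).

(∇×A)₁ = ∂A₃/∂q − ∂A₂/∂r = 3*p - 12*r - 9
(∇×A)₂ = ∂A₁/∂r − ∂A₃/∂p = -6*q - 3
(∇×A)₃ = ∂A₂/∂p − ∂A₁/∂q = 2*p^3 + 3*r
∇×A = (3*p - 12*r - 9, -6*q - 3, 2*p^3 + 3*r)
At (-3, 2, -1): (-6, -15, -57).

(-6, -15, -57)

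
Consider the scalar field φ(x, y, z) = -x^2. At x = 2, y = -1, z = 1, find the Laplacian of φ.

-2

∂²φ/∂x² = -2
∂²φ/∂y² = 0
∂²φ/∂z² = 0
∇²φ = -2
At (2, -1, 1): -2.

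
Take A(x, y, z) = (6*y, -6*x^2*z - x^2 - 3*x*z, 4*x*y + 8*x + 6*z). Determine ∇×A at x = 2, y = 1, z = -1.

(38, -12, 17)

(∇×A)₁ = ∂A₃/∂y − ∂A₂/∂z = 6*x^2 + 7*x
(∇×A)₂ = ∂A₁/∂z − ∂A₃/∂x = -4*y - 8
(∇×A)₃ = ∂A₂/∂x − ∂A₁/∂y = -12*x*z - 2*x - 3*z - 6
∇×A = (6*x^2 + 7*x, -4*y - 8, -12*x*z - 2*x - 3*z - 6)
At (2, 1, -1): (38, -12, 17).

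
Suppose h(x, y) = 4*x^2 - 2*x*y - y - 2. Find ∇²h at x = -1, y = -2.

∂²h/∂x² = 8
∂²h/∂y² = 0
∇²h = 8
At (-1, -2): 8.

8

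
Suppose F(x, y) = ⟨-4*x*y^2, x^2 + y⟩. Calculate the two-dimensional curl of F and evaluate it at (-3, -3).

66

∂F₂/∂x = 2*x
∂F₁/∂y = -8*x*y
Scalar curl = 8*x*y + 2*x
At (-3, -3): 66.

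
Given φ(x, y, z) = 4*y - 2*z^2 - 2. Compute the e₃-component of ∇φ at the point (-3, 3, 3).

-12

(∇φ)_3 = ∂φ/∂z = -4*z
At (-3, 3, 3): -12.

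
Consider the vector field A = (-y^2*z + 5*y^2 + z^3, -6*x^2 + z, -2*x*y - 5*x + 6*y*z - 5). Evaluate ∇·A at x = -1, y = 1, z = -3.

6

∂A₁/∂x = 0
∂A₂/∂y = 0
∂A₃/∂z = 6*y
∇·A = 6*y
At (-1, 1, -3): 6.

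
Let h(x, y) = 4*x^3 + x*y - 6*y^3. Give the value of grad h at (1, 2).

(14, -71)

∂h/∂x = 12*x^2 + y
∂h/∂y = x - 18*y^2
∇h = (12*x^2 + y, x - 18*y^2)
At (1, 2): (14, -71).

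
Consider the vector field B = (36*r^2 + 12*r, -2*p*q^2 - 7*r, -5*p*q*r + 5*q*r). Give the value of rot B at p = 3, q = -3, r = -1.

(17, -45, -18)

(∇×B)₁ = ∂B₃/∂q − ∂B₂/∂r = -5*p*r + 5*r + 7
(∇×B)₂ = ∂B₁/∂r − ∂B₃/∂p = 5*q*r + 72*r + 12
(∇×B)₃ = ∂B₂/∂p − ∂B₁/∂q = -2*q^2
∇×B = (-5*p*r + 5*r + 7, 5*q*r + 72*r + 12, -2*q^2)
At (3, -3, -1): (17, -45, -18).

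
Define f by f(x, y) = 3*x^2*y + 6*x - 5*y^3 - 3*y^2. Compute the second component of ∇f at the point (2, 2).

(∇f)_2 = ∂f/∂y = 3*x^2 - 15*y^2 - 6*y
At (2, 2): -60.

-60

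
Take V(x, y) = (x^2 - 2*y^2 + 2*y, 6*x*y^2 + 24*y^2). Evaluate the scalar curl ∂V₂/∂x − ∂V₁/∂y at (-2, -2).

∂V₂/∂x = 6*y^2
∂V₁/∂y = -4*y + 2
Scalar curl = 6*y^2 + 4*y - 2
At (-2, -2): 14.

14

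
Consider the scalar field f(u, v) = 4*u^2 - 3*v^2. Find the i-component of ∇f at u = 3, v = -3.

24

(∇f)_1 = ∂f/∂u = 8*u
At (3, -3): 24.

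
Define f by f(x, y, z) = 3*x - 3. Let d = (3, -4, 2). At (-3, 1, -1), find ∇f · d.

9

∂f/∂x = 3
∂f/∂y = 0
∂f/∂z = 0
∇f at (-3, 1, -1) = (3, 0, 0)
∇f · d = (3)(3) + (0)(-4) + (0)(2) = 9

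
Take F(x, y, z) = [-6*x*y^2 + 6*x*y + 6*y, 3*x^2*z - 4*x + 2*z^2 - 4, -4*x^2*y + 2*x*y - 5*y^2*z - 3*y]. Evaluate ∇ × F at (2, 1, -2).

(∇×F)₁ = ∂F₃/∂y − ∂F₂/∂z = -7*x^2 + 2*x - 10*y*z - 4*z - 3
(∇×F)₂ = ∂F₁/∂z − ∂F₃/∂x = 8*x*y - 2*y
(∇×F)₃ = ∂F₂/∂x − ∂F₁/∂y = 12*x*y + 6*x*z - 6*x - 10
∇×F = (-7*x^2 + 2*x - 10*y*z - 4*z - 3, 8*x*y - 2*y, 12*x*y + 6*x*z - 6*x - 10)
At (2, 1, -2): (1, 14, -22).

(1, 14, -22)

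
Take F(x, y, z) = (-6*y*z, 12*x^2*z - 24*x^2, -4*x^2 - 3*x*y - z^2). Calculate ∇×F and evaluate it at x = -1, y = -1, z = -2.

(∇×F)₁ = ∂F₃/∂y − ∂F₂/∂z = -12*x^2 - 3*x
(∇×F)₂ = ∂F₁/∂z − ∂F₃/∂x = 8*x - 3*y
(∇×F)₃ = ∂F₂/∂x − ∂F₁/∂y = 24*x*z - 48*x + 6*z
∇×F = (-12*x^2 - 3*x, 8*x - 3*y, 24*x*z - 48*x + 6*z)
At (-1, -1, -2): (-9, -5, 84).

(-9, -5, 84)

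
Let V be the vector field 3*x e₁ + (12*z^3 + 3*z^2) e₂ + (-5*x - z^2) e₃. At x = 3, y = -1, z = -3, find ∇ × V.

(∇×V)₁ = ∂V₃/∂y − ∂V₂/∂z = -36*z^2 - 6*z
(∇×V)₂ = ∂V₁/∂z − ∂V₃/∂x = 5
(∇×V)₃ = ∂V₂/∂x − ∂V₁/∂y = 0
∇×V = (-36*z^2 - 6*z, 5, 0)
At (3, -1, -3): (-306, 5, 0).

(-306, 5, 0)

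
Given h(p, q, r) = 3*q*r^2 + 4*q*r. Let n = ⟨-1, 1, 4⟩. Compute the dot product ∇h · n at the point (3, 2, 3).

∂h/∂p = 0
∂h/∂q = 3*r^2 + 4*r
∂h/∂r = 6*q*r + 4*q
∇h at (3, 2, 3) = (0, 39, 44)
∇h · n = (0)(-1) + (39)(1) + (44)(4) = 215

215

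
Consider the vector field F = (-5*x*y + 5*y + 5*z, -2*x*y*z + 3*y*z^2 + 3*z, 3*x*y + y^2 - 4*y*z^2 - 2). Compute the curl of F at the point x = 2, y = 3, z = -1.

(35, -4, 11)

(∇×F)₁ = ∂F₃/∂y − ∂F₂/∂z = 2*x*y + 3*x - 6*y*z + 2*y - 4*z^2 - 3
(∇×F)₂ = ∂F₁/∂z − ∂F₃/∂x = -3*y + 5
(∇×F)₃ = ∂F₂/∂x − ∂F₁/∂y = 5*x - 2*y*z - 5
∇×F = (2*x*y + 3*x - 6*y*z + 2*y - 4*z^2 - 3, -3*y + 5, 5*x - 2*y*z - 5)
At (2, 3, -1): (35, -4, 11).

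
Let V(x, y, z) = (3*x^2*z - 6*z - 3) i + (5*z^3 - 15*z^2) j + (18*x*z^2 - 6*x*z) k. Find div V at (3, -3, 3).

360

∂V₁/∂x = 6*x*z
∂V₂/∂y = 0
∂V₃/∂z = 36*x*z - 6*x
∇·V = 42*x*z - 6*x
At (3, -3, 3): 360.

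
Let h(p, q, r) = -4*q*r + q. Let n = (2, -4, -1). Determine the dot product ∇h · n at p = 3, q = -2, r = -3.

-60

∂h/∂p = 0
∂h/∂q = -4*r + 1
∂h/∂r = -4*q
∇h at (3, -2, -3) = (0, 13, 8)
∇h · n = (0)(2) + (13)(-4) + (8)(-1) = -60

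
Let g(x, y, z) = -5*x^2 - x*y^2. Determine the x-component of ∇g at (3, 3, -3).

-39

(∇g)_1 = ∂g/∂x = -10*x - y^2
At (3, 3, -3): -39.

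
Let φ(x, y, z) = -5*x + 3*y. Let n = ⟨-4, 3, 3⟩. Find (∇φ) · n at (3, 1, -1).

29

∂φ/∂x = -5
∂φ/∂y = 3
∂φ/∂z = 0
∇φ at (3, 1, -1) = (-5, 3, 0)
∇φ · n = (-5)(-4) + (3)(3) + (0)(3) = 29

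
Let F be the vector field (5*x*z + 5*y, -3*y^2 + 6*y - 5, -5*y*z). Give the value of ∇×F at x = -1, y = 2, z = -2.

(10, -5, -5)

(∇×F)₁ = ∂F₃/∂y − ∂F₂/∂z = -5*z
(∇×F)₂ = ∂F₁/∂z − ∂F₃/∂x = 5*x
(∇×F)₃ = ∂F₂/∂x − ∂F₁/∂y = -5
∇×F = (-5*z, 5*x, -5)
At (-1, 2, -2): (10, -5, -5).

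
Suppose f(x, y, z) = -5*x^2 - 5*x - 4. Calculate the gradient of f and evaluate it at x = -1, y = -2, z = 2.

∂f/∂x = -10*x - 5
∂f/∂y = 0
∂f/∂z = 0
∇f = (-10*x - 5, 0, 0)
At (-1, -2, 2): (5, 0, 0).

(5, 0, 0)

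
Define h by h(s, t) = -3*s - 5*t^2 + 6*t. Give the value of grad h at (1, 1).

(-3, -4)

∂h/∂s = -3
∂h/∂t = -10*t + 6
∇h = (-3, -10*t + 6)
At (1, 1): (-3, -4).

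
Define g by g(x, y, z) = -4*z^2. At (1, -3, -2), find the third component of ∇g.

(∇g)_3 = ∂g/∂z = -8*z
At (1, -3, -2): 16.

16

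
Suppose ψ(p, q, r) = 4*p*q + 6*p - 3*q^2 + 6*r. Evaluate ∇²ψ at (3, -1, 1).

∂²ψ/∂p² = 0
∂²ψ/∂q² = -6
∂²ψ/∂r² = 0
∇²ψ = -6
At (3, -1, 1): -6.

-6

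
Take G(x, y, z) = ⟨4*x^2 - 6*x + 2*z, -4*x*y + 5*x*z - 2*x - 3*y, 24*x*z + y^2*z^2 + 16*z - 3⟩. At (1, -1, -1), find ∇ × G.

(-7, 26, -3)

(∇×G)₁ = ∂G₃/∂y − ∂G₂/∂z = -5*x + 2*y*z^2
(∇×G)₂ = ∂G₁/∂z − ∂G₃/∂x = -24*z + 2
(∇×G)₃ = ∂G₂/∂x − ∂G₁/∂y = -4*y + 5*z - 2
∇×G = (-5*x + 2*y*z^2, -24*z + 2, -4*y + 5*z - 2)
At (1, -1, -1): (-7, 26, -3).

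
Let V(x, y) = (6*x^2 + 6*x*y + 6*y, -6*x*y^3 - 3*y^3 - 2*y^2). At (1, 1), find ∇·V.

-13

∂V₁/∂x = 12*x + 6*y
∂V₂/∂y = -18*x*y^2 - 9*y^2 - 4*y
∇·V = -18*x*y^2 + 12*x - 9*y^2 + 2*y
At (1, 1): -13.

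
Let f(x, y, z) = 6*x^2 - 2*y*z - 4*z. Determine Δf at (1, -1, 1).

12

∂²f/∂x² = 12
∂²f/∂y² = 0
∂²f/∂z² = 0
∇²f = 12
At (1, -1, 1): 12.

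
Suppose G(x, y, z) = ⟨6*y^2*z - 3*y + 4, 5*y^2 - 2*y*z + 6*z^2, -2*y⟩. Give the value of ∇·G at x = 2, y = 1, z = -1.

12

∂G₁/∂x = 0
∂G₂/∂y = 10*y - 2*z
∂G₃/∂z = 0
∇·G = 10*y - 2*z
At (2, 1, -1): 12.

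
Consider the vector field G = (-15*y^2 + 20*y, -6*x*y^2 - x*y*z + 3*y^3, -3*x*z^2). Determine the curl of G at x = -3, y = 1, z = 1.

(-3, 3, 3)

(∇×G)₁ = ∂G₃/∂y − ∂G₂/∂z = x*y
(∇×G)₂ = ∂G₁/∂z − ∂G₃/∂x = 3*z^2
(∇×G)₃ = ∂G₂/∂x − ∂G₁/∂y = -6*y^2 - y*z + 30*y - 20
∇×G = (x*y, 3*z^2, -6*y^2 - y*z + 30*y - 20)
At (-3, 1, 1): (-3, 3, 3).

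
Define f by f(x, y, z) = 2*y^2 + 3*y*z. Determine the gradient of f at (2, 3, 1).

(0, 15, 9)

∂f/∂x = 0
∂f/∂y = 4*y + 3*z
∂f/∂z = 3*y
∇f = (0, 4*y + 3*z, 3*y)
At (2, 3, 1): (0, 15, 9).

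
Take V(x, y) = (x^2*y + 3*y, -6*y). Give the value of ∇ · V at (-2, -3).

∂V₁/∂x = 2*x*y
∂V₂/∂y = -6
∇·V = 2*x*y - 6
At (-2, -3): 6.

6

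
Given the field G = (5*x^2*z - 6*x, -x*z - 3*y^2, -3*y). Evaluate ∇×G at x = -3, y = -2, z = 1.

(∇×G)₁ = ∂G₃/∂y − ∂G₂/∂z = x - 3
(∇×G)₂ = ∂G₁/∂z − ∂G₃/∂x = 5*x^2
(∇×G)₃ = ∂G₂/∂x − ∂G₁/∂y = -z
∇×G = (x - 3, 5*x^2, -z)
At (-3, -2, 1): (-6, 45, -1).

(-6, 45, -1)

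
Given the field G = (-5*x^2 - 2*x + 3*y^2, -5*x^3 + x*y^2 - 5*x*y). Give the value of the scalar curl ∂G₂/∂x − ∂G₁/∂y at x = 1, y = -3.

∂G₂/∂x = -15*x^2 + y^2 - 5*y
∂G₁/∂y = 6*y
Scalar curl = -15*x^2 + y^2 - 11*y
At (1, -3): 27.

27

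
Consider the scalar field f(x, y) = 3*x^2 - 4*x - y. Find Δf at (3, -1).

∂²f/∂x² = 6
∂²f/∂y² = 0
∇²f = 6
At (3, -1): 6.

6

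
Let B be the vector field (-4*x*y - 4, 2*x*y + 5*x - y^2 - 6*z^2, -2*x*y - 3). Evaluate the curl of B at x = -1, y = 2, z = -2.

(∇×B)₁ = ∂B₃/∂y − ∂B₂/∂z = -2*x + 12*z
(∇×B)₂ = ∂B₁/∂z − ∂B₃/∂x = 2*y
(∇×B)₃ = ∂B₂/∂x − ∂B₁/∂y = 4*x + 2*y + 5
∇×B = (-2*x + 12*z, 2*y, 4*x + 2*y + 5)
At (-1, 2, -2): (-22, 4, 5).

(-22, 4, 5)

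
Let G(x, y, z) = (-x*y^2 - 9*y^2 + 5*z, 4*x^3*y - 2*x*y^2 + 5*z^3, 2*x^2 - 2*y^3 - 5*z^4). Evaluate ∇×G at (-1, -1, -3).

(∇×G)₁ = ∂G₃/∂y − ∂G₂/∂z = -6*y^2 - 15*z^2
(∇×G)₂ = ∂G₁/∂z − ∂G₃/∂x = -4*x + 5
(∇×G)₃ = ∂G₂/∂x − ∂G₁/∂y = 12*x^2*y + 2*x*y - 2*y^2 + 18*y
∇×G = (-6*y^2 - 15*z^2, -4*x + 5, 12*x^2*y + 2*x*y - 2*y^2 + 18*y)
At (-1, -1, -3): (-141, 9, -30).

(-141, 9, -30)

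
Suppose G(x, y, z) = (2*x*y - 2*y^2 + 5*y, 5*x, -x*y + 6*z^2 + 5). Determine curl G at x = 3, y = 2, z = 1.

(∇×G)₁ = ∂G₃/∂y − ∂G₂/∂z = -x
(∇×G)₂ = ∂G₁/∂z − ∂G₃/∂x = y
(∇×G)₃ = ∂G₂/∂x − ∂G₁/∂y = -2*x + 4*y
∇×G = (-x, y, -2*x + 4*y)
At (3, 2, 1): (-3, 2, 2).

(-3, 2, 2)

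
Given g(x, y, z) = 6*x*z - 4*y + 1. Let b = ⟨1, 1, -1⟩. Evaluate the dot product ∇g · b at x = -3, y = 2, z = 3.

32

∂g/∂x = 6*z
∂g/∂y = -4
∂g/∂z = 6*x
∇g at (-3, 2, 3) = (18, -4, -18)
∇g · b = (18)(1) + (-4)(1) + (-18)(-1) = 32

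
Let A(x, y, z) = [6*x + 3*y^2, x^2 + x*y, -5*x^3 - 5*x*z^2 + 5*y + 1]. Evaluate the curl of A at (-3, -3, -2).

(5, 155, 9)

(∇×A)₁ = ∂A₃/∂y − ∂A₂/∂z = 5
(∇×A)₂ = ∂A₁/∂z − ∂A₃/∂x = 15*x^2 + 5*z^2
(∇×A)₃ = ∂A₂/∂x − ∂A₁/∂y = 2*x - 5*y
∇×A = (5, 15*x^2 + 5*z^2, 2*x - 5*y)
At (-3, -3, -2): (5, 155, 9).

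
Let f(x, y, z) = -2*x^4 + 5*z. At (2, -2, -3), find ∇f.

∂f/∂x = -8*x^3
∂f/∂y = 0
∂f/∂z = 5
∇f = (-8*x^3, 0, 5)
At (2, -2, -3): (-64, 0, 5).

(-64, 0, 5)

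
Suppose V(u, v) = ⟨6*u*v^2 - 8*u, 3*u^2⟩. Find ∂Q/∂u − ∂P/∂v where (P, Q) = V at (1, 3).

∂V₂/∂u = 6*u
∂V₁/∂v = 12*u*v
Scalar curl = -12*u*v + 6*u
At (1, 3): -30.

-30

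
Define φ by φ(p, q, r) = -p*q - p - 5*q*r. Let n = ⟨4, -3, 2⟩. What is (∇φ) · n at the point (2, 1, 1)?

3

∂φ/∂p = -q - 1
∂φ/∂q = -p - 5*r
∂φ/∂r = -5*q
∇φ at (2, 1, 1) = (-2, -7, -5)
∇φ · n = (-2)(4) + (-7)(-3) + (-5)(2) = 3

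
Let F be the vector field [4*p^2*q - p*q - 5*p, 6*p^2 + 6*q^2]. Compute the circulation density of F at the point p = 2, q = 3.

10

∂F₂/∂p = 12*p
∂F₁/∂q = 4*p^2 - p
Scalar curl = -4*p^2 + 13*p
At (2, 3): 10.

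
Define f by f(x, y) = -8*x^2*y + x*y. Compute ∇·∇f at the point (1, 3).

-48

∂²f/∂x² = -16*y
∂²f/∂y² = 0
∇²f = -16*y
At (1, 3): -48.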